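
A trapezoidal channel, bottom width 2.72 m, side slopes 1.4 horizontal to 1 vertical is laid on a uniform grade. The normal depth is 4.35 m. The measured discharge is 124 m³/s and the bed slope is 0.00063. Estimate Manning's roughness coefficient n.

With bottom width b = 2.72 m and side slope z = 1.4: A = (b + zy)y = (2.72 + 1.4×4.35)×4.35 = 38.32 m²; P = b + 2y√(1+z²) = 2.72 + 2×4.35×1.72 = 17.69 m.
Hydraulic radius R = A/P = 38.32/17.69 = 2.167 m.
Rearranging Manning's equation: n = (1/Q) A R^(2/3) S^(1/2) = (1/124) × 38.32 × 2.167^(2/3) × √0.00063 = 0.013.

n = 0.013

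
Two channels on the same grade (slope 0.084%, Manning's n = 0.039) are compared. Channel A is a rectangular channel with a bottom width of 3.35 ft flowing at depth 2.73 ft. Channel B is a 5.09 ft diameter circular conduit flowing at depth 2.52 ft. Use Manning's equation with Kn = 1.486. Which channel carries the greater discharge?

channel B

Channel A: Flow area A = b·y = 3.35 × 2.73 = 9.146 ft². Wetted perimeter P = b + 2y = 3.35 + 2×2.73 = 8.81 ft. Hydraulic radius R = A/P = 9.146/8.81 = 1.038 ft. Q_A = (1.486/0.039)·9.146·1.038^(2/3)·√0.00084 = 10.35 ft³/s.
Channel B: For a circular section of diameter D = 5.09 ft at depth y = 2.52 ft, the central angle is θ = 2 arccos(1 − 2y/D) = 3.122 rad. Then A = (D²/8)(θ − sin θ) = 10.05 ft² and P = Dθ/2 = 7.945 ft. Hydraulic radius R = A/P = 10.05/7.945 = 1.264 ft. Q_B = (1.486/0.039)·10.05·1.264^(2/3)·√0.00084 = 12.97 ft³/s.
Q_A = 10.35 ft³/s vs Q_B = 12.97 ft³/s, so channel B carries more.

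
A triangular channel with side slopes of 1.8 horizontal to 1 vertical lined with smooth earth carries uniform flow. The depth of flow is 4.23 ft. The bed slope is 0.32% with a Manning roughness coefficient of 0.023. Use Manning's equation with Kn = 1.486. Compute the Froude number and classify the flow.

subcritical

For a triangular section with side slope z = 1.8: A = zy² = 1.8×4.23² = 32.21 ft²; P = 2y√(1+z²) = 2×4.23×2.059 = 17.42 ft.
Hydraulic radius R = A/P = 32.21/17.42 = 1.849 ft.
V = (1.486/n) R^(2/3) √S = (1.486/0.023) × 1.849^(2/3) × √0.0032 = 5.506 ft/s. Hydraulic depth D_h = A/T = 32.21/15.23 = 2.115 ft.
Froude number Fr = V/√(g·D_h) = 5.506/√(32.2×2.115) = 0.667, which is less than 1, so the flow is subcritical.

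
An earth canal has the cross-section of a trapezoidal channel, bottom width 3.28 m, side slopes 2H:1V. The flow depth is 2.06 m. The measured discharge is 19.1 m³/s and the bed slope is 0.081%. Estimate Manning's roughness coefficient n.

n = 0.0259

With bottom width b = 3.28 m and side slope z = 2: A = (b + zy)y = (3.28 + 2×2.06)×2.06 = 15.24 m²; P = b + 2y√(1+z²) = 3.28 + 2×2.06×2.236 = 12.49 m.
Hydraulic radius R = A/P = 15.24/12.49 = 1.22 m.
Rearranging Manning's equation: n = (1/Q) A R^(2/3) S^(1/2) = (1/19.1) × 15.24 × 1.22^(2/3) × √0.00081 = 0.0259.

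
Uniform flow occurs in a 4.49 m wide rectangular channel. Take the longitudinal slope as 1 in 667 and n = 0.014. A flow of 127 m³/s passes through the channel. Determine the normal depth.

Manning's equation rearranged: A R^(2/3) = nQ / (1·√S) = 0.014 × 127 / (√0.001499) = 45.92.
Trying y = 5.32 m: A R^(2/3) = 32.39 — low.
Trying y = 8.35 m: A R^(2/3) = 54.84 — high.
Trying y = 7.16 m: A R^(2/3) = 45.96 — close enough.

y_n = 7.16 m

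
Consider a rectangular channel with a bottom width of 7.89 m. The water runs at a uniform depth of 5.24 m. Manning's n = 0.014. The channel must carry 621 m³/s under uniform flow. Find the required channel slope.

S = 0.015

Flow area A = b·y = 7.89 × 5.24 = 41.34 m². Wetted perimeter P = b + 2y = 7.89 + 2×5.24 = 18.37 m.
Hydraulic radius R = A/P = 41.34/18.37 = 2.251 m.
From Manning's equation, S = [nQ / (1 A R^(2/3))]² = [0.014 × 621 / (1 × 41.34 × 2.251^(2/3))]² = 0.015.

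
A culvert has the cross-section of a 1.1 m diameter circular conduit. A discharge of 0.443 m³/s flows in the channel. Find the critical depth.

At critical depth, Q² T / (g A³) = 1, i.e. A³/T = Q²/g = 0.443²/9.81 = 0.02.
At y = 0.311 m: A³/T = 0.01086 — short.
At y = 0.412 m: A³/T = 0.03223 — over.
At y = 0.364 m: A³/T = 0.01999 — close enough.

y_c = 0.364 m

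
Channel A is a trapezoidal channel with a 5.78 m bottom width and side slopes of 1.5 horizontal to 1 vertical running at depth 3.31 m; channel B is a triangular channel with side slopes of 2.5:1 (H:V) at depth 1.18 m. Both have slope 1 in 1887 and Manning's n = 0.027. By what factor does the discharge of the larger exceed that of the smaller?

Channel A: With bottom width b = 5.78 m and side slope z = 1.5: A = (b + zy)y = (5.78 + 1.5×3.31)×3.31 = 35.57 m²; P = b + 2y√(1+z²) = 5.78 + 2×3.31×1.803 = 17.71 m. Hydraulic radius R = A/P = 35.57/17.71 = 2.008 m. Q_A = (1/0.027)·35.57·2.008^(2/3)·√0.0005299 = 48.26 m³/s.
Channel B: For a triangular section with side slope z = 2.5: A = zy² = 2.5×1.18² = 3.481 m²; P = 2y√(1+z²) = 2×1.18×2.693 = 6.354 m. Hydraulic radius R = A/P = 3.481/6.354 = 0.5478 m. Q_B = (1/0.027)·3.481·0.5478^(2/3)·√0.0005299 = 1.987 m³/s.
The larger discharge is 48.26 m³/s and the smaller is 1.987 m³/s; the ratio is 24.3.

24.3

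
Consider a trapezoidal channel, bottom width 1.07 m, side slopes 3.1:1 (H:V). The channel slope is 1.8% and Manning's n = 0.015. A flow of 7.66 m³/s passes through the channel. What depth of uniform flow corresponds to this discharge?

y_n = 0.593 m

Manning's equation rearranged: A R^(2/3) = nQ / (1·√S) = 0.015 × 7.66 / (√0.018) = 0.8564.
Trying y = 0.475 m: A R^(2/3) = 0.5291 — too small.
Trying y = 0.721 m: A R^(2/3) = 1.322 — too large.
Trying y = 0.593 m: A R^(2/3) = 0.8559 — matches.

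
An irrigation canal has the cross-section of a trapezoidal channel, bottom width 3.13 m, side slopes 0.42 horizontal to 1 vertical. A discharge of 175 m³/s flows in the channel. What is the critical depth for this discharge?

At critical depth, Q² T / (g A³) = 1, i.e. A³/T = Q²/g = 175²/9.81 = 3122.
At y = 5.81 m: A³/T = 4231 — too large.
At y = 3.69 m: A³/T = 826.6 — too small.
At y = 5.35 m: A³/T = 3122 — matches.

y_c = 5.35 m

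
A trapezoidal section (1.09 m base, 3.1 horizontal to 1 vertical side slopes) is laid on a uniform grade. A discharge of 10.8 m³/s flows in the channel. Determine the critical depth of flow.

y_c = 1.04 m

At critical depth, Q² T / (g A³) = 1, i.e. A³/T = Q²/g = 10.8²/9.81 = 11.89.
At y = 1.32 m: A³/T = 34.51 — high.
At y = 0.928 m: A³/T = 7.289 — low.
At y = 1.04 m: A³/T = 11.98 — matches.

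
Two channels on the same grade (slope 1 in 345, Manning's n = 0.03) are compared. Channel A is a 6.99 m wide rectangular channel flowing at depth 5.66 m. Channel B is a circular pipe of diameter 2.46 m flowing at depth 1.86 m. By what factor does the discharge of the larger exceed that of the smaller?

20.9

Channel A: Flow area A = b·y = 6.99 × 5.66 = 39.56 m². Wetted perimeter P = b + 2y = 6.99 + 2×5.66 = 18.31 m. Hydraulic radius R = A/P = 39.56/18.31 = 2.161 m. Q_A = (1/0.03)·39.56·2.161^(2/3)·√0.002899 = 118.7 m³/s.
Channel B: For a circular section of diameter D = 2.46 m at depth y = 1.86 m, the central angle is θ = 2 arccos(1 − 2y/D) = 4.217 rad. Then A = (D²/8)(θ − sin θ) = 3.856 m² and P = Dθ/2 = 5.187 m. Hydraulic radius R = A/P = 3.856/5.187 = 0.7433 m. Q_B = (1/0.03)·3.856·0.7433^(2/3)·√0.002899 = 5.678 m³/s.
The larger discharge is 118.7 m³/s and the smaller is 5.678 m³/s; the ratio is 20.9.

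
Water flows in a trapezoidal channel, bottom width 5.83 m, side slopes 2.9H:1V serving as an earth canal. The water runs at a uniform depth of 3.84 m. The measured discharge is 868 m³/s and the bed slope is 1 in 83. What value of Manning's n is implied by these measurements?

With bottom width b = 5.83 m and side slope z = 2.9: A = (b + zy)y = (5.83 + 2.9×3.84)×3.84 = 65.15 m²; P = b + 2y√(1+z²) = 5.83 + 2×3.84×3.068 = 29.39 m.
Hydraulic radius R = A/P = 65.15/29.39 = 2.217 m.
Rearranging Manning's equation: n = (1/Q) A R^(2/3) S^(1/2) = (1/868) × 65.15 × 2.217^(2/3) × √0.01205 = 0.014.

n = 0.014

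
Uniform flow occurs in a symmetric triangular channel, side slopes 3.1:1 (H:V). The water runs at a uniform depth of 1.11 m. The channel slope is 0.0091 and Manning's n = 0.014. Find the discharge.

Q = 17 m³/s

For a triangular section with side slope z = 3.1: A = zy² = 3.1×1.11² = 3.82 m²; P = 2y√(1+z²) = 2×1.11×3.257 = 7.231 m.
Hydraulic radius R = A/P = 3.82/7.231 = 0.5282 m.
Manning's equation: Q = (1/n) A R^(2/3) S^(1/2) = (1/0.014) × 3.82 × 0.5282^(2/3) × 0.0091^(1/2) = 17 m³/s.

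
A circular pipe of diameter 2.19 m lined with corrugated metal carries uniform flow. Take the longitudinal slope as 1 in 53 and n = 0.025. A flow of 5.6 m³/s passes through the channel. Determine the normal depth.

y_n = 0.969 m

Manning's equation rearranged: A R^(2/3) = nQ / (1·√S) = 0.025 × 5.6 / (√0.01887) = 1.019.
Try y = 0.78 m: A R^(2/3) = 0.685 — low.
Try y = 1.08 m: A R^(2/3) = 1.231 — high.
Try y = 0.969 m: A R^(2/3) = 1.019 — close enough.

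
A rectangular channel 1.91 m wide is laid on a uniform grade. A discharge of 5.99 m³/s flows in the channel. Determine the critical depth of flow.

y_c = 1 m

For a rectangular channel, critical depth y_c = (q²/g)^(1/3) where q = Q/b = 5.99/1.91 = 3.136 m²/s.
So y_c = (3.136²/9.81)^(1/3) = 1 m.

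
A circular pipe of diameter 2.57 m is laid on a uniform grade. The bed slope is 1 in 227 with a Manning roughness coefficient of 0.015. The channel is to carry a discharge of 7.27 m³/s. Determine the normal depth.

Manning's equation rearranged: A R^(2/3) = nQ / (1·√S) = 0.015 × 7.27 / (√0.004405) = 1.643.
At y = 0.952 m: A R^(2/3) = 1.13 — too small.
At y = 1.28 m: A R^(2/3) = 1.919 — too large.
At y = 1.17 m: A R^(2/3) = 1.642 — matches.

y_n = 1.17 m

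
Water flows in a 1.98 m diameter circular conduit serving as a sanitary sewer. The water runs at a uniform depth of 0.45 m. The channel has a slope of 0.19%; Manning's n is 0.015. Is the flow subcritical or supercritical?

subcritical

For a circular section of diameter D = 1.98 m at depth y = 0.45 m, the central angle is θ = 2 arccos(1 − 2y/D) = 1.988 rad. Then A = (D²/8)(θ − sin θ) = 0.526 m² and P = Dθ/2 = 1.968 m.
Hydraulic radius R = A/P = 0.526/1.968 = 0.2673 m.
V = (1/n) R^(2/3) √S = (1/0.015) × 0.2673^(2/3) × √0.0019 = 1.206 m/s. Hydraulic depth D_h = A/T = 0.526/1.66 = 0.317 m.
Froude number Fr = V/√(g·D_h) = 1.206/√(9.81×0.317) = 0.684, which is less than 1, so the flow is subcritical.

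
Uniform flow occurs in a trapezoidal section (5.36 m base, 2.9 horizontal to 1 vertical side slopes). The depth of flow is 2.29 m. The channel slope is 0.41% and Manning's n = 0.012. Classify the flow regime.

supercritical

With bottom width b = 5.36 m and side slope z = 2.9: A = (b + zy)y = (5.36 + 2.9×2.29)×2.29 = 27.48 m²; P = b + 2y√(1+z²) = 5.36 + 2×2.29×3.068 = 19.41 m.
Hydraulic radius R = A/P = 27.48/19.41 = 1.416 m.
V = (1/n) R^(2/3) √S = (1/0.012) × 1.416^(2/3) × √0.0041 = 6.728 m/s. Hydraulic depth D_h = A/T = 27.48/18.64 = 1.474 m.
Froude number Fr = V/√(g·D_h) = 6.728/√(9.81×1.474) = 1.77, which is greater than 1, so the flow is supercritical.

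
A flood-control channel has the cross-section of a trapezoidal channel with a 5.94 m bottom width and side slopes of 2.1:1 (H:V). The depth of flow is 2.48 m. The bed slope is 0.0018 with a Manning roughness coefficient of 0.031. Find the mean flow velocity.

With bottom width b = 5.94 m and side slope z = 2.1: A = (b + zy)y = (5.94 + 2.1×2.48)×2.48 = 27.65 m²; P = b + 2y√(1+z²) = 5.94 + 2×2.48×2.326 = 17.48 m.
Hydraulic radius R = A/P = 27.65/17.48 = 1.582 m.
From Manning's equation, V = (1/n) R^(2/3) S^(1/2) = (1/0.031) × 1.582^(2/3) × 0.0018^(1/2) = 1.86 m/s.

V = 1.86 m/s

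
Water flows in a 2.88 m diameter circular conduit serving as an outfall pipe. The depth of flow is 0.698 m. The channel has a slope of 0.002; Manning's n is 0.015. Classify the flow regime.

subcritical

For a circular section of diameter D = 2.88 m at depth y = 0.698 m, the central angle is θ = 2 arccos(1 − 2y/D) = 2.059 rad. Then A = (D²/8)(θ − sin θ) = 1.219 m² and P = Dθ/2 = 2.965 m.
Hydraulic radius R = A/P = 1.219/2.965 = 0.4111 m.
V = (1/n) R^(2/3) √S = (1/0.015) × 0.4111^(2/3) × √0.002 = 1.648 m/s. Hydraulic depth D_h = A/T = 1.219/2.468 = 0.4939 m.
Froude number Fr = V/√(g·D_h) = 1.648/√(9.81×0.4939) = 0.749, which is less than 1, so the flow is subcritical.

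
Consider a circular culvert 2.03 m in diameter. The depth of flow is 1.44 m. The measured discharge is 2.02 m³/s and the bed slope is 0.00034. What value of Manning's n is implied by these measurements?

For a circular section of diameter D = 2.03 m at depth y = 1.44 m, the central angle is θ = 2 arccos(1 − 2y/D) = 4.006 rad. Then A = (D²/8)(θ − sin θ) = 2.455 m² and P = Dθ/2 = 4.066 m.
Hydraulic radius R = A/P = 2.455/4.066 = 0.6039 m.
Rearranging Manning's equation: n = (1/Q) A R^(2/3) S^(1/2) = (1/2.02) × 2.455 × 0.6039^(2/3) × √0.00034 = 0.016.

n = 0.016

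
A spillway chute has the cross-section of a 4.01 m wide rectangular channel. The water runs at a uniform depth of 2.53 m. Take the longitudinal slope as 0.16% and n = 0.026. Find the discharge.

Flow area A = b·y = 4.01 × 2.53 = 10.15 m². Wetted perimeter P = b + 2y = 4.01 + 2×2.53 = 9.07 m.
Hydraulic radius R = A/P = 10.15/9.07 = 1.119 m.
Manning's equation: Q = (1/n) A R^(2/3) S^(1/2) = (1/0.026) × 10.15 × 1.119^(2/3) × 0.0016^(1/2) = 16.8 m³/s.

Q = 16.8 m³/s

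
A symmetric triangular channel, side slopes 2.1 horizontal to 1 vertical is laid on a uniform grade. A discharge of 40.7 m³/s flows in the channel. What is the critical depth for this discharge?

y_c = 2.38 m

At critical depth, Q² T / (g A³) = 1, i.e. A³/T = Q²/g = 40.7²/9.81 = 168.9.
At y = 2.74 m: A³/T = 340.5 — too large.
At y = 2.38 m: A³/T = 168.4 — matches.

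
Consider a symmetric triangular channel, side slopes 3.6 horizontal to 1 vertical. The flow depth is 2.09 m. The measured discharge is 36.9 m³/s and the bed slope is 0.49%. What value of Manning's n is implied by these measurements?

n = 0.03

For a triangular section with side slope z = 3.6: A = zy² = 3.6×2.09² = 15.73 m²; P = 2y√(1+z²) = 2×2.09×3.736 = 15.62 m.
Hydraulic radius R = A/P = 15.73/15.62 = 1.007 m.
Rearranging Manning's equation: n = (1/Q) A R^(2/3) S^(1/2) = (1/36.9) × 15.73 × 1.007^(2/3) × √0.0049 = 0.03.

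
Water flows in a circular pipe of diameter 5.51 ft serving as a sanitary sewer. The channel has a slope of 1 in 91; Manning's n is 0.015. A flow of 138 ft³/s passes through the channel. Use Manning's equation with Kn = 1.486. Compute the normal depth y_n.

Manning's equation rearranged: A R^(2/3) = nQ / (1.486·√S) = 0.015 × 138 / (1.486 × √0.01099) = 13.29.
Trying y = 3.14 ft: A R^(2/3) = 18.3 — high.
Trying y = 1.8 ft: A R^(2/3) = 6.81 — low.
Trying y = 2.59 ft: A R^(2/3) = 13.27 — matches.

y_n = 2.59 ft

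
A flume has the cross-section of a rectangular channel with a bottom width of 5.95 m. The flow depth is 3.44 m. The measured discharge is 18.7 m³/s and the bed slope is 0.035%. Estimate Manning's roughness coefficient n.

Flow area A = b·y = 5.95 × 3.44 = 20.47 m². Wetted perimeter P = b + 2y = 5.95 + 2×3.44 = 12.83 m.
Hydraulic radius R = A/P = 20.47/12.83 = 1.595 m.
Rearranging Manning's equation: n = (1/Q) A R^(2/3) S^(1/2) = (1/18.7) × 20.47 × 1.595^(2/3) × √0.00035 = 0.028.

n = 0.028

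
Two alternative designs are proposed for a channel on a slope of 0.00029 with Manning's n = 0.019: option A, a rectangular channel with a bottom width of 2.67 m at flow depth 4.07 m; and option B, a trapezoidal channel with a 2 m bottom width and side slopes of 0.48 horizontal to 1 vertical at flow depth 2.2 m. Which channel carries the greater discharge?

Channel A: Flow area A = b·y = 2.67 × 4.07 = 10.87 m². Wetted perimeter P = b + 2y = 2.67 + 2×4.07 = 10.81 m. Hydraulic radius R = A/P = 10.87/10.81 = 1.005 m. Q_A = (1/0.019)·10.87·1.005^(2/3)·√0.00029 = 9.774 m³/s.
Channel B: With bottom width b = 2 m and side slope z = 0.48: A = (b + zy)y = (2 + 0.48×2.2)×2.2 = 6.723 m²; P = b + 2y√(1+z²) = 2 + 2×2.2×1.109 = 6.881 m. Hydraulic radius R = A/P = 6.723/6.881 = 0.9771 m. Q_B = (1/0.019)·6.723·0.9771^(2/3)·√0.00029 = 5.934 m³/s.
Q_A = 9.774 m³/s vs Q_B = 5.934 m³/s, so channel A carries more.

channel A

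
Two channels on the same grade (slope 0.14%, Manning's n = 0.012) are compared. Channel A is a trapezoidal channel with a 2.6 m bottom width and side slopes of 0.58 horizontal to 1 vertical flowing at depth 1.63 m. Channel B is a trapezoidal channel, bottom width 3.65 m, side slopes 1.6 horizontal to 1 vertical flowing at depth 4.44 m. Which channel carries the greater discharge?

Channel A: With bottom width b = 2.6 m and side slope z = 0.58: A = (b + zy)y = (2.6 + 0.58×1.63)×1.63 = 5.779 m²; P = b + 2y√(1+z²) = 2.6 + 2×1.63×1.156 = 6.369 m. Hydraulic radius R = A/P = 5.779/6.369 = 0.9074 m. Q_A = (1/0.012)·5.779·0.9074^(2/3)·√0.0014 = 16.89 m³/s.
Channel B: With bottom width b = 3.65 m and side slope z = 1.6: A = (b + zy)y = (3.65 + 1.6×4.44)×4.44 = 47.75 m²; P = b + 2y√(1+z²) = 3.65 + 2×4.44×1.887 = 20.4 m. Hydraulic radius R = A/P = 47.75/20.4 = 2.34 m. Q_B = (1/0.012)·47.75·2.34^(2/3)·√0.0014 = 262.4 m³/s.
Q_A = 16.89 m³/s vs Q_B = 262.4 m³/s, so channel B carries more.

channel B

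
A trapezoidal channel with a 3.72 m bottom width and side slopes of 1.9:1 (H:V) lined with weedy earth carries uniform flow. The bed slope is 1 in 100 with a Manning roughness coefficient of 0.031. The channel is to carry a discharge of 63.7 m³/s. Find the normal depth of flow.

y_n = 2.14 m

Manning's equation rearranged: A R^(2/3) = nQ / (1·√S) = 0.031 × 63.7 / (√0.01) = 19.75.
At y = 2.42 m: A R^(2/3) = 25.51 — too large.
At y = 2.14 m: A R^(2/3) = 19.75 — matches.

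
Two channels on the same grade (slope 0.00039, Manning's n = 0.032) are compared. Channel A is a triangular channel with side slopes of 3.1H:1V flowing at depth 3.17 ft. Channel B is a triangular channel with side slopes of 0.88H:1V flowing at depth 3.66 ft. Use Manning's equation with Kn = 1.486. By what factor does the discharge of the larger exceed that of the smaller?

3.06

Channel A: For a triangular section with side slope z = 3.1: A = zy² = 3.1×3.17² = 31.15 ft²; P = 2y√(1+z²) = 2×3.17×3.257 = 20.65 ft. Hydraulic radius R = A/P = 31.15/20.65 = 1.508 ft. Q_A = (1.486/0.032)·31.15·1.508^(2/3)·√0.00039 = 37.58 ft³/s.
Channel B: For a triangular section with side slope z = 0.88: A = zy² = 0.88×3.66² = 11.79 ft²; P = 2y√(1+z²) = 2×3.66×1.332 = 9.751 ft. Hydraulic radius R = A/P = 11.79/9.751 = 1.209 ft. Q_B = (1.486/0.032)·11.79·1.209^(2/3)·√0.00039 = 12.27 ft³/s.
The larger discharge is 37.58 ft³/s and the smaller is 12.27 ft³/s; the ratio is 3.06.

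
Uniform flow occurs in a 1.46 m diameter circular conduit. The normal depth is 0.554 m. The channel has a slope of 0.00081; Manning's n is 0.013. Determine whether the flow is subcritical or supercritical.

For a circular section of diameter D = 1.46 m at depth y = 0.554 m, the central angle is θ = 2 arccos(1 − 2y/D) = 2.655 rad. Then A = (D²/8)(θ − sin θ) = 0.5826 m² and P = Dθ/2 = 1.938 m.
Hydraulic radius R = A/P = 0.5826/1.938 = 0.3007 m.
V = (1/n) R^(2/3) √S = (1/0.013) × 0.3007^(2/3) × √0.00081 = 0.9825 m/s. Hydraulic depth D_h = A/T = 0.5826/1.417 = 0.4112 m.
Froude number Fr = V/√(g·D_h) = 0.9825/√(9.81×0.4112) = 0.489, which is less than 1, so the flow is subcritical.

subcritical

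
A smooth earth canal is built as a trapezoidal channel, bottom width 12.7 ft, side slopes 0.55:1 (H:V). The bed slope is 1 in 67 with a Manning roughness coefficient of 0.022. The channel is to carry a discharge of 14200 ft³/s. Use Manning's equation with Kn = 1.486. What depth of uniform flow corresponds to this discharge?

y_n = 18.9 ft

Manning's equation rearranged: A R^(2/3) = nQ / (1.486·√S) = 0.022 × 14200 / (1.486 × √0.01493) = 1721.
Trying y = 14 ft: A R^(2/3) = 984 — low.
Trying y = 21.1 ft: A R^(2/3) = 2124 — high.
Trying y = 18.9 ft: A R^(2/3) = 1719 — matches.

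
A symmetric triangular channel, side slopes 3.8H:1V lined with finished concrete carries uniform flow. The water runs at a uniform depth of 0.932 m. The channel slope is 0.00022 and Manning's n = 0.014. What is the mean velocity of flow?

V = 0.623 m/s

For a triangular section with side slope z = 3.8: A = zy² = 3.8×0.932² = 3.301 m²; P = 2y√(1+z²) = 2×0.932×3.929 = 7.324 m.
Hydraulic radius R = A/P = 3.301/7.324 = 0.4507 m.
From Manning's equation, V = (1/n) R^(2/3) S^(1/2) = (1/0.014) × 0.4507^(2/3) × 0.00022^(1/2) = 0.623 m/s.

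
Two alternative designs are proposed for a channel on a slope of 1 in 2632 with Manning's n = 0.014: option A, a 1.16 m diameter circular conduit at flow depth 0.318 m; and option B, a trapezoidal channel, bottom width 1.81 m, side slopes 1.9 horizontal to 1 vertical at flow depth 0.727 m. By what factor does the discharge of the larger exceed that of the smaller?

Channel A: For a circular section of diameter D = 1.16 m at depth y = 0.318 m, the central angle is θ = 2 arccos(1 − 2y/D) = 2.204 rad. Then A = (D²/8)(θ − sin θ) = 0.2352 m² and P = Dθ/2 = 1.278 m. Hydraulic radius R = A/P = 0.2352/1.278 = 0.184 m. Q_A = (1/0.014)·0.2352·0.184^(2/3)·√0.0003799 = 0.1059 m³/s.
Channel B: With bottom width b = 1.81 m and side slope z = 1.9: A = (b + zy)y = (1.81 + 1.9×0.727)×0.727 = 2.32 m²; P = b + 2y√(1+z²) = 1.81 + 2×0.727×2.147 = 4.932 m. Hydraulic radius R = A/P = 2.32/4.932 = 0.4704 m. Q_B = (1/0.014)·2.32·0.4704^(2/3)·√0.0003799 = 1.954 m³/s.
The larger discharge is 1.954 m³/s and the smaller is 0.1059 m³/s; the ratio is 18.4.

18.4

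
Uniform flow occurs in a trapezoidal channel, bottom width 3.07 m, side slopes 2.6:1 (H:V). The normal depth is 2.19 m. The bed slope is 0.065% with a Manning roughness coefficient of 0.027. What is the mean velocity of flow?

With bottom width b = 3.07 m and side slope z = 2.6: A = (b + zy)y = (3.07 + 2.6×2.19)×2.19 = 19.19 m²; P = b + 2y√(1+z²) = 3.07 + 2×2.19×2.786 = 15.27 m.
Hydraulic radius R = A/P = 19.19/15.27 = 1.257 m.
From Manning's equation, V = (1/n) R^(2/3) S^(1/2) = (1/0.027) × 1.257^(2/3) × 0.00065^(1/2) = 1.1 m/s.

V = 1.1 m/s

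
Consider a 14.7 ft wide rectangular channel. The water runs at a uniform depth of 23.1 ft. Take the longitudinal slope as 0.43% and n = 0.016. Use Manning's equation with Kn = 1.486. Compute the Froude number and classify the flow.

Flow area A = b·y = 14.7 × 23.1 = 339.6 ft². Wetted perimeter P = b + 2y = 14.7 + 2×23.1 = 60.9 ft.
Hydraulic radius R = A/P = 339.6/60.9 = 5.576 ft.
V = (1.486/n) R^(2/3) √S = (1.486/0.016) × 5.576^(2/3) × √0.0043 = 19.15 ft/s. Hydraulic depth D_h = A/T = 339.6/14.7 = 23.1 ft.
Froude number Fr = V/√(g·D_h) = 19.15/√(32.2×23.1) = 0.702, which is less than 1, so the flow is subcritical.

subcritical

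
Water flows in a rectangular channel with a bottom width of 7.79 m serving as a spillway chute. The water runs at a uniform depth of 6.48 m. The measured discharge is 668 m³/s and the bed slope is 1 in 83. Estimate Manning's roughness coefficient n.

Flow area A = b·y = 7.79 × 6.48 = 50.48 m². Wetted perimeter P = b + 2y = 7.79 + 2×6.48 = 20.75 m.
Hydraulic radius R = A/P = 50.48/20.75 = 2.433 m.
Rearranging Manning's equation: n = (1/Q) A R^(2/3) S^(1/2) = (1/668) × 50.48 × 2.433^(2/3) × √0.01205 = 0.015.

n = 0.015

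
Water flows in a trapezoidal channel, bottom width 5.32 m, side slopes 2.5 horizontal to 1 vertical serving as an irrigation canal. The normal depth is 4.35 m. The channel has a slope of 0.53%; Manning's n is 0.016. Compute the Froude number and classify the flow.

With bottom width b = 5.32 m and side slope z = 2.5: A = (b + zy)y = (5.32 + 2.5×4.35)×4.35 = 70.45 m²; P = b + 2y√(1+z²) = 5.32 + 2×4.35×2.693 = 28.75 m.
Hydraulic radius R = A/P = 70.45/28.75 = 2.451 m.
V = (1/n) R^(2/3) √S = (1/0.016) × 2.451^(2/3) × √0.0053 = 8.271 m/s. Hydraulic depth D_h = A/T = 70.45/27.07 = 2.602 m.
Froude number Fr = V/√(g·D_h) = 8.271/√(9.81×2.602) = 1.64, which is greater than 1, so the flow is supercritical.

supercritical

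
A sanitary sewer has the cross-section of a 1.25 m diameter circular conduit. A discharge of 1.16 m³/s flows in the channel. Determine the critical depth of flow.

At critical depth, Q² T / (g A³) = 1, i.e. A³/T = Q²/g = 1.16²/9.81 = 0.1372.
At y = 0.449 m: A³/T = 0.05198 — short.
At y = 0.684 m: A³/T = 0.2608 — over.
At y = 0.578 m: A³/T = 0.1371 — close enough.

y_c = 0.578 m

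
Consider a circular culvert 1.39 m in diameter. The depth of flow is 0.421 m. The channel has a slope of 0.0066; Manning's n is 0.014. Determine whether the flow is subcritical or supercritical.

For a circular section of diameter D = 1.39 m at depth y = 0.421 m, the central angle is θ = 2 arccos(1 − 2y/D) = 2.331 rad. Then A = (D²/8)(θ − sin θ) = 0.388 m² and P = Dθ/2 = 1.62 m.
Hydraulic radius R = A/P = 0.388/1.62 = 0.2395 m.
V = (1/n) R^(2/3) √S = (1/0.014) × 0.2395^(2/3) × √0.0066 = 2.238 m/s. Hydraulic depth D_h = A/T = 0.388/1.277 = 0.3037 m.
Froude number Fr = V/√(g·D_h) = 2.238/√(9.81×0.3037) = 1.3, which is greater than 1, so the flow is supercritical.

supercritical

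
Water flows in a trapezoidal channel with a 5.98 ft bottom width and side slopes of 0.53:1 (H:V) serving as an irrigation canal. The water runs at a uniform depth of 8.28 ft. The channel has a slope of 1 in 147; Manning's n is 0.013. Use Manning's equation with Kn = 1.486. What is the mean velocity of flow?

V = 21.6 ft/s

With bottom width b = 5.98 ft and side slope z = 0.53: A = (b + zy)y = (5.98 + 0.53×8.28)×8.28 = 85.85 ft²; P = b + 2y√(1+z²) = 5.98 + 2×8.28×1.132 = 24.72 ft.
Hydraulic radius R = A/P = 85.85/24.72 = 3.473 ft.
From Manning's equation, V = (1.486/n) R^(2/3) S^(1/2) = (1.486/0.013) × 3.473^(2/3) × 0.006803^(1/2) = 21.6 ft/s.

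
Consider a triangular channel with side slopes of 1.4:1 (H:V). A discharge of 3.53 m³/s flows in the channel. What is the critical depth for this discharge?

y_c = 1.05 m

At critical depth, Q² T / (g A³) = 1, i.e. A³/T = Q²/g = 3.53²/9.81 = 1.27.
Try y = 1.25 m: A³/T = 2.991 — high.
Try y = 1.05 m: A³/T = 1.251 — matches.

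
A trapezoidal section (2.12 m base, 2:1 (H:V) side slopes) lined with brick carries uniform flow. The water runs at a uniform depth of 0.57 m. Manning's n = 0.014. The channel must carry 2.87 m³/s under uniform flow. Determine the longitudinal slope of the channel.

S = 0.0016

With bottom width b = 2.12 m and side slope z = 2: A = (b + zy)y = (2.12 + 2×0.57)×0.57 = 1.858 m²; P = b + 2y√(1+z²) = 2.12 + 2×0.57×2.236 = 4.669 m.
Hydraulic radius R = A/P = 1.858/4.669 = 0.398 m.
From Manning's equation, S = [nQ / (1 A R^(2/3))]² = [0.014 × 2.87 / (1 × 1.858 × 0.398^(2/3))]² = 0.0016.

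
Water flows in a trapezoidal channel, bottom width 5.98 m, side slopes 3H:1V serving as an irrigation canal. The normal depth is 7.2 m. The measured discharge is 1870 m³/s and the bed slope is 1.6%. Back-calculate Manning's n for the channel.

With bottom width b = 5.98 m and side slope z = 3: A = (b + zy)y = (5.98 + 3×7.2)×7.2 = 198.6 m²; P = b + 2y√(1+z²) = 5.98 + 2×7.2×3.162 = 51.52 m.
Hydraulic radius R = A/P = 198.6/51.52 = 3.855 m.
Rearranging Manning's equation: n = (1/Q) A R^(2/3) S^(1/2) = (1/1870) × 198.6 × 3.855^(2/3) × √0.016 = 0.033.

n = 0.033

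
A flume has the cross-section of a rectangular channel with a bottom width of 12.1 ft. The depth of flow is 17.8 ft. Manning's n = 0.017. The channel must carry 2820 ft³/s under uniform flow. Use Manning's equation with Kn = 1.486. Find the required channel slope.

S = 0.00301

Flow area A = b·y = 12.1 × 17.8 = 215.4 ft². Wetted perimeter P = b + 2y = 12.1 + 2×17.8 = 47.7 ft.
Hydraulic radius R = A/P = 215.4/47.7 = 4.515 ft.
From Manning's equation, S = [nQ / (1.486 A R^(2/3))]² = [0.017 × 2820 / (1.486 × 215.4 × 4.515^(2/3))]² = 0.00301.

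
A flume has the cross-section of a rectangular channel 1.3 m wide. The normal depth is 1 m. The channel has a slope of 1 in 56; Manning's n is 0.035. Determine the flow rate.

Q = 2.67 m³/s

Flow area A = b·y = 1.3 × 1 = 1.3 m². Wetted perimeter P = b + 2y = 1.3 + 2×1 = 3.3 m.
Hydraulic radius R = A/P = 1.3/3.3 = 0.3939 m.
Manning's equation: Q = (1/n) A R^(2/3) S^(1/2) = (1/0.035) × 1.3 × 0.3939^(2/3) × 0.01786^(1/2) = 2.67 m³/s.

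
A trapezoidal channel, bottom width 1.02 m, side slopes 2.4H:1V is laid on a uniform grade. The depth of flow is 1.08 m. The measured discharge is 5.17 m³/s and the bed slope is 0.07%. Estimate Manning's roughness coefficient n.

With bottom width b = 1.02 m and side slope z = 2.4: A = (b + zy)y = (1.02 + 2.4×1.08)×1.08 = 3.901 m²; P = b + 2y√(1+z²) = 1.02 + 2×1.08×2.6 = 6.636 m.
Hydraulic radius R = A/P = 3.901/6.636 = 0.5878 m.
Rearranging Manning's equation: n = (1/Q) A R^(2/3) S^(1/2) = (1/5.17) × 3.901 × 0.5878^(2/3) × √0.0007 = 0.014.

n = 0.014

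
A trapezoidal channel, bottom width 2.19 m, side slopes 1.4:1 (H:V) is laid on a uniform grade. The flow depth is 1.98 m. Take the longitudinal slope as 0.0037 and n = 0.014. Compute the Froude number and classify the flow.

With bottom width b = 2.19 m and side slope z = 1.4: A = (b + zy)y = (2.19 + 1.4×1.98)×1.98 = 9.825 m²; P = b + 2y√(1+z²) = 2.19 + 2×1.98×1.72 = 9.003 m.
Hydraulic radius R = A/P = 9.825/9.003 = 1.091 m.
V = (1/n) R^(2/3) √S = (1/0.014) × 1.091^(2/3) × √0.0037 = 4.605 m/s. Hydraulic depth D_h = A/T = 9.825/7.734 = 1.27 m.
Froude number Fr = V/√(g·D_h) = 4.605/√(9.81×1.27) = 1.3, which is greater than 1, so the flow is supercritical.

supercritical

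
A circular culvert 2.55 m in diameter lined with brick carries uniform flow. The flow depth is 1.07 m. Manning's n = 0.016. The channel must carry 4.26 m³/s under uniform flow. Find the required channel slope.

For a circular section of diameter D = 2.55 m at depth y = 1.07 m, the central angle is θ = 2 arccos(1 − 2y/D) = 2.819 rad. Then A = (D²/8)(θ − sin θ) = 2.033 m² and P = Dθ/2 = 3.594 m.
Hydraulic radius R = A/P = 2.033/3.594 = 0.5657 m.
From Manning's equation, S = [nQ / (1 A R^(2/3))]² = [0.016 × 4.26 / (1 × 2.033 × 0.5657^(2/3))]² = 0.0024.

S = 0.0024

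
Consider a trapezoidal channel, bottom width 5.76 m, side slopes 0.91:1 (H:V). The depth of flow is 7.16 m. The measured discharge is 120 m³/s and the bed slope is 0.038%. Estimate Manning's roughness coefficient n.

With bottom width b = 5.76 m and side slope z = 0.91: A = (b + zy)y = (5.76 + 0.91×7.16)×7.16 = 87.89 m²; P = b + 2y√(1+z²) = 5.76 + 2×7.16×1.352 = 25.12 m.
Hydraulic radius R = A/P = 87.89/25.12 = 3.499 m.
Rearranging Manning's equation: n = (1/Q) A R^(2/3) S^(1/2) = (1/120) × 87.89 × 3.499^(2/3) × √0.00038 = 0.0329.

n = 0.0329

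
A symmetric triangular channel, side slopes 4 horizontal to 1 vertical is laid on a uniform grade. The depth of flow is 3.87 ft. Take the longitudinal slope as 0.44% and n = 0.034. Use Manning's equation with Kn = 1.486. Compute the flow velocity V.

V = 4.41 ft/s

For a triangular section with side slope z = 4: A = zy² = 4×3.87² = 59.91 ft²; P = 2y√(1+z²) = 2×3.87×4.123 = 31.91 ft.
Hydraulic radius R = A/P = 59.91/31.91 = 1.877 ft.
From Manning's equation, V = (1.486/n) R^(2/3) S^(1/2) = (1.486/0.034) × 1.877^(2/3) × 0.0044^(1/2) = 4.41 ft/s.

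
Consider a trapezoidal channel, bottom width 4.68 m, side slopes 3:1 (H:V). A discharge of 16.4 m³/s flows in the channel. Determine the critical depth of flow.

y_c = 0.885 m

At critical depth, Q² T / (g A³) = 1, i.e. A³/T = Q²/g = 16.4²/9.81 = 27.42.
At y = 0.737 m: A³/T = 14.39 — low.
At y = 0.986 m: A³/T = 40.31 — high.
At y = 0.885 m: A³/T = 27.38 — close enough.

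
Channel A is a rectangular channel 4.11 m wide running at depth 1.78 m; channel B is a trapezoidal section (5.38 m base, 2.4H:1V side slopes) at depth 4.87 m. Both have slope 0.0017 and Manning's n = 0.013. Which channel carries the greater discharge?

channel B

Channel A: Flow area A = b·y = 4.11 × 1.78 = 7.316 m². Wetted perimeter P = b + 2y = 4.11 + 2×1.78 = 7.67 m. Hydraulic radius R = A/P = 7.316/7.67 = 0.9538 m. Q_A = (1/0.013)·7.316·0.9538^(2/3)·√0.0017 = 22.48 m³/s.
Channel B: With bottom width b = 5.38 m and side slope z = 2.4: A = (b + zy)y = (5.38 + 2.4×4.87)×4.87 = 83.12 m²; P = b + 2y√(1+z²) = 5.38 + 2×4.87×2.6 = 30.7 m. Hydraulic radius R = A/P = 83.12/30.7 = 2.707 m. Q_B = (1/0.013)·83.12·2.707^(2/3)·√0.0017 = 512.1 m³/s.
Q_A = 22.48 m³/s vs Q_B = 512.1 m³/s, so channel B carries more.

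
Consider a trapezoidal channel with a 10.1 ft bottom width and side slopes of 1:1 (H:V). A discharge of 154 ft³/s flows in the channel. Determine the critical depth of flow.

y_c = 1.81 ft

At critical depth, Q² T / (g A³) = 1, i.e. A³/T = Q²/g = 154²/32.2 = 736.5.
Trying y = 1.59 ft: A³/T = 483.5 — low.
Trying y = 1.81 ft: A³/T = 730.2 — ≈ 736.5.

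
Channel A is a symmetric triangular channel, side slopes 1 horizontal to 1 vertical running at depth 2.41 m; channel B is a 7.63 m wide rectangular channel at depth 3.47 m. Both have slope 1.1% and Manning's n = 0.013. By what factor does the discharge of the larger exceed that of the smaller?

Channel A: For a triangular section with side slope z = 1: A = zy² = 1×2.41² = 5.808 m²; P = 2y√(1+z²) = 2×2.41×1.414 = 6.817 m. Hydraulic radius R = A/P = 5.808/6.817 = 0.8521 m. Q_A = (1/0.013)·5.808·0.8521^(2/3)·√0.011 = 42.11 m³/s.
Channel B: Flow area A = b·y = 7.63 × 3.47 = 26.48 m². Wetted perimeter P = b + 2y = 7.63 + 2×3.47 = 14.57 m. Hydraulic radius R = A/P = 26.48/14.57 = 1.817 m. Q_B = (1/0.013)·26.48·1.817^(2/3)·√0.011 = 318.1 m³/s.
The larger discharge is 318.1 m³/s and the smaller is 42.11 m³/s; the ratio is 7.55.

7.55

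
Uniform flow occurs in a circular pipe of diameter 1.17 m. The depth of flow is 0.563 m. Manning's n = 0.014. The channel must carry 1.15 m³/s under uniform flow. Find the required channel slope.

For a circular section of diameter D = 1.17 m at depth y = 0.563 m, the central angle is θ = 2 arccos(1 − 2y/D) = 3.066 rad. Then A = (D²/8)(θ − sin θ) = 0.5118 m² and P = Dθ/2 = 1.794 m.
Hydraulic radius R = A/P = 0.5118/1.794 = 0.2853 m.
From Manning's equation, S = [nQ / (1 A R^(2/3))]² = [0.014 × 1.15 / (1 × 0.5118 × 0.2853^(2/3))]² = 0.00527.

S = 0.00527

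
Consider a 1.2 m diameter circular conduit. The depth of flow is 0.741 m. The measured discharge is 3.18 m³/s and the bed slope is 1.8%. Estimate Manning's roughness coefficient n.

n = 0.015

For a circular section of diameter D = 1.2 m at depth y = 0.741 m, the central angle is θ = 2 arccos(1 − 2y/D) = 3.616 rad. Then A = (D²/8)(θ − sin θ) = 0.7331 m² and P = Dθ/2 = 2.17 m.
Hydraulic radius R = A/P = 0.7331/2.17 = 0.3379 m.
Rearranging Manning's equation: n = (1/Q) A R^(2/3) S^(1/2) = (1/3.18) × 0.7331 × 0.3379^(2/3) × √0.018 = 0.015.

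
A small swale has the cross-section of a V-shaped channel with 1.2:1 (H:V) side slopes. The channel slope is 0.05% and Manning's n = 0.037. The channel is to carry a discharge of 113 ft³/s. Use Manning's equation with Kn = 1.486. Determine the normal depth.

y_n = 7.27 ft

Manning's equation rearranged: A R^(2/3) = nQ / (1.486·√S) = 0.037 × 113 / (1.486 × √0.0005) = 125.8.
Trying y = 5.05 ft: A R^(2/3) = 47.6 — short.
Trying y = 8.16 ft: A R^(2/3) = 171.1 — over.
Trying y = 7.27 ft: A R^(2/3) = 125.8 — matches.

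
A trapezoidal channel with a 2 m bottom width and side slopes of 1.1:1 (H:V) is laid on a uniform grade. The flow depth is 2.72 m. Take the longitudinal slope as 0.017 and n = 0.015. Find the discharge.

Q = 144 m³/s

With bottom width b = 2 m and side slope z = 1.1: A = (b + zy)y = (2 + 1.1×2.72)×2.72 = 13.58 m²; P = b + 2y√(1+z²) = 2 + 2×2.72×1.487 = 10.09 m.
Hydraulic radius R = A/P = 13.58/10.09 = 1.346 m.
Manning's equation: Q = (1/n) A R^(2/3) S^(1/2) = (1/0.015) × 13.58 × 1.346^(2/3) × 0.017^(1/2) = 144 m³/s.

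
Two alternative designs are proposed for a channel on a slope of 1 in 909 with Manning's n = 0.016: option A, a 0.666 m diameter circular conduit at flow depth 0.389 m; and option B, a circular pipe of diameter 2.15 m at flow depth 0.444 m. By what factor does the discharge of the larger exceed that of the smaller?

Channel A: For a circular section of diameter D = 0.666 m at depth y = 0.389 m, the central angle is θ = 2 arccos(1 − 2y/D) = 3.48 rad. Then A = (D²/8)(θ − sin θ) = 0.2113 m² and P = Dθ/2 = 1.159 m. Hydraulic radius R = A/P = 0.2113/1.159 = 0.1824 m. Q_A = (1/0.016)·0.2113·0.1824^(2/3)·√0.0011 = 0.1409 m³/s.
Channel B: For a circular section of diameter D = 2.15 m at depth y = 0.444 m, the central angle is θ = 2 arccos(1 − 2y/D) = 1.887 rad. Then A = (D²/8)(θ − sin θ) = 0.5411 m² and P = Dθ/2 = 2.028 m. Hydraulic radius R = A/P = 0.5411/2.028 = 0.2668 m. Q_B = (1/0.016)·0.5411·0.2668^(2/3)·√0.0011 = 0.4649 m³/s.
The larger discharge is 0.4649 m³/s and the smaller is 0.1409 m³/s; the ratio is 3.3.

3.3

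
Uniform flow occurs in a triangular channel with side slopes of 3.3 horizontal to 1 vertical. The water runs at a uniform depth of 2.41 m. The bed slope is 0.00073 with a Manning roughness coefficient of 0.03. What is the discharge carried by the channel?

For a triangular section with side slope z = 3.3: A = zy² = 3.3×2.41² = 19.17 m²; P = 2y√(1+z²) = 2×2.41×3.448 = 16.62 m.
Hydraulic radius R = A/P = 19.17/16.62 = 1.153 m.
Manning's equation: Q = (1/n) A R^(2/3) S^(1/2) = (1/0.03) × 19.17 × 1.153^(2/3) × 0.00073^(1/2) = 19 m³/s.

Q = 19 m³/s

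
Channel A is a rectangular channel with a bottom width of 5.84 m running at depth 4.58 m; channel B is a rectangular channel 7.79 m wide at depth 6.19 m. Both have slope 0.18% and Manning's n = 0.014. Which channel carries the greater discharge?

channel B

Channel A: Flow area A = b·y = 5.84 × 4.58 = 26.75 m². Wetted perimeter P = b + 2y = 5.84 + 2×4.58 = 15 m. Hydraulic radius R = A/P = 26.75/15 = 1.783 m. Q_A = (1/0.014)·26.75·1.783^(2/3)·√0.0018 = 119.2 m³/s.
Channel B: Flow area A = b·y = 7.79 × 6.19 = 48.22 m². Wetted perimeter P = b + 2y = 7.79 + 2×6.19 = 20.17 m. Hydraulic radius R = A/P = 48.22/20.17 = 2.391 m. Q_B = (1/0.014)·48.22·2.391^(2/3)·√0.0018 = 261.3 m³/s.
Q_A = 119.2 m³/s vs Q_B = 261.3 m³/s, so channel B carries more.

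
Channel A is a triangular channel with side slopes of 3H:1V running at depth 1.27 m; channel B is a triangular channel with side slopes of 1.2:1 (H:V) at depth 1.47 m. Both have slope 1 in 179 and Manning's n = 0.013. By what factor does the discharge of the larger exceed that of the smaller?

Channel A: For a triangular section with side slope z = 3: A = zy² = 3×1.27² = 4.839 m²; P = 2y√(1+z²) = 2×1.27×3.162 = 8.032 m. Hydraulic radius R = A/P = 4.839/8.032 = 0.6024 m. Q_A = (1/0.013)·4.839·0.6024^(2/3)·√0.005587 = 19.84 m³/s.
Channel B: For a triangular section with side slope z = 1.2: A = zy² = 1.2×1.47² = 2.593 m²; P = 2y√(1+z²) = 2×1.47×1.562 = 4.592 m. Hydraulic radius R = A/P = 2.593/4.592 = 0.5646 m. Q_B = (1/0.013)·2.593·0.5646^(2/3)·√0.005587 = 10.19 m³/s.
The larger discharge is 19.84 m³/s and the smaller is 10.19 m³/s; the ratio is 1.95.

1.95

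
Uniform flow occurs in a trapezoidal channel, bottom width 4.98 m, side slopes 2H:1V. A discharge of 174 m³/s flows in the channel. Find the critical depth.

At critical depth, Q² T / (g A³) = 1, i.e. A³/T = Q²/g = 174²/9.81 = 3086.
Trying y = 4.12 m: A³/T = 7529 — high.
Trying y = 2.76 m: A³/T = 1519 — low.
Trying y = 3.3 m: A³/T = 3070 — matches.

y_c = 3.3 m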